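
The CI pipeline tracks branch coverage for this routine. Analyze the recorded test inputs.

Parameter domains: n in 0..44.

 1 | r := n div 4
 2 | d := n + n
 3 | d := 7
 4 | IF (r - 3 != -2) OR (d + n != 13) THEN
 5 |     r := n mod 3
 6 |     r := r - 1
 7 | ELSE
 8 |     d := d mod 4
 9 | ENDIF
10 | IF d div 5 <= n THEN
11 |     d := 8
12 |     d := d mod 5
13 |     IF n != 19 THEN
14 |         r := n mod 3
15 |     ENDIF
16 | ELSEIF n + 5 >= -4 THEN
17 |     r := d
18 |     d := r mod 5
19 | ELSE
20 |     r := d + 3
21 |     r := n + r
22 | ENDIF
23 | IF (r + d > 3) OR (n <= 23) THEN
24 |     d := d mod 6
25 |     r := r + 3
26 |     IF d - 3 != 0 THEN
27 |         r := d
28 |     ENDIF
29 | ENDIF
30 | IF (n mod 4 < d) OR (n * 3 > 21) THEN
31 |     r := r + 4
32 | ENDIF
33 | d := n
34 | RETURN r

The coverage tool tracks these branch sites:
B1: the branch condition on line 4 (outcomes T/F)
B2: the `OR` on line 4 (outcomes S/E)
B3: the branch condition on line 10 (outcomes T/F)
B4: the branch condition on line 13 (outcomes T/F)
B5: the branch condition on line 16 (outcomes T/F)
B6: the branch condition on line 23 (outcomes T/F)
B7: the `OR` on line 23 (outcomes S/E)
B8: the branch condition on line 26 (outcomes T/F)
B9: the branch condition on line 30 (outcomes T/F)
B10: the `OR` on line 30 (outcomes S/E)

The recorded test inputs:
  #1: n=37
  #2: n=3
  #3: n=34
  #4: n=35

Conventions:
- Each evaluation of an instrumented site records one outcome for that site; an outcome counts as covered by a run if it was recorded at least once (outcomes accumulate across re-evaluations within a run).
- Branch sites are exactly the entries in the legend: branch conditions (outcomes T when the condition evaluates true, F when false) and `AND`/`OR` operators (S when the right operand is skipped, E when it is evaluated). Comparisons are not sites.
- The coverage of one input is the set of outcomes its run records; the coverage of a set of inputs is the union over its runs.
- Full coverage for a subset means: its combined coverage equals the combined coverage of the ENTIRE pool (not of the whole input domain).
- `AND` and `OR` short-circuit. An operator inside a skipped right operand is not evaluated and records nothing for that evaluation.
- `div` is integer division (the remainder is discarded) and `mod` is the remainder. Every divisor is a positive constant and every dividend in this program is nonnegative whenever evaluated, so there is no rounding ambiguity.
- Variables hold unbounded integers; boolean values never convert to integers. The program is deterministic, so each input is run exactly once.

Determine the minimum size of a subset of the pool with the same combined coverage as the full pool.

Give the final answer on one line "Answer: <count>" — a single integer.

#1 (n=37) -> B2->S, B1->T, B3->T, B4->T, B7->S, B6->T, B8->F, B10->S, B9->T; covered: B1=T, B2=S, B3=T, B4=T, B6=T, B7=S, B8=F, B9=T, B10=S
#2 (n=3) -> B2->S, B1->T, B3->T, B4->T, B7->E, B6->T, B8->F, B10->E, B9->F; covered: B1=T, B2=S, B3=T, B4=T, B6=T, B7=E, B8=F, B9=F, B10=E
#3 (n=34) -> B2->S, B1->T, B3->T, B4->T, B7->S, B6->T, B8->F, B10->S, B9->T; covered: B1=T, B2=S, B3=T, B4=T, B6=T, B7=S, B8=F, B9=T, B10=S
#4 (n=35) -> B2->S, B1->T, B3->T, B4->T, B7->S, B6->T, B8->F, B10->E, B9->T; covered: B1=T, B2=S, B3=T, B4=T, B6=T, B7=S, B8=F, B9=T, B10=E
together the pool reaches 12 outcomes: B1=T, B2=S, B3=T, B4=T, B6=T, B7=S, B7=E, B8=F, B9=T, B9=F, B10=S, B10=E
every size-1 subset falls short of the 12 outcomes (best: 9/12)
inputs {1, 2} (size 2) cover everything; no size-2 subset with a lexicographically smaller index list covers all 12

Answer: 2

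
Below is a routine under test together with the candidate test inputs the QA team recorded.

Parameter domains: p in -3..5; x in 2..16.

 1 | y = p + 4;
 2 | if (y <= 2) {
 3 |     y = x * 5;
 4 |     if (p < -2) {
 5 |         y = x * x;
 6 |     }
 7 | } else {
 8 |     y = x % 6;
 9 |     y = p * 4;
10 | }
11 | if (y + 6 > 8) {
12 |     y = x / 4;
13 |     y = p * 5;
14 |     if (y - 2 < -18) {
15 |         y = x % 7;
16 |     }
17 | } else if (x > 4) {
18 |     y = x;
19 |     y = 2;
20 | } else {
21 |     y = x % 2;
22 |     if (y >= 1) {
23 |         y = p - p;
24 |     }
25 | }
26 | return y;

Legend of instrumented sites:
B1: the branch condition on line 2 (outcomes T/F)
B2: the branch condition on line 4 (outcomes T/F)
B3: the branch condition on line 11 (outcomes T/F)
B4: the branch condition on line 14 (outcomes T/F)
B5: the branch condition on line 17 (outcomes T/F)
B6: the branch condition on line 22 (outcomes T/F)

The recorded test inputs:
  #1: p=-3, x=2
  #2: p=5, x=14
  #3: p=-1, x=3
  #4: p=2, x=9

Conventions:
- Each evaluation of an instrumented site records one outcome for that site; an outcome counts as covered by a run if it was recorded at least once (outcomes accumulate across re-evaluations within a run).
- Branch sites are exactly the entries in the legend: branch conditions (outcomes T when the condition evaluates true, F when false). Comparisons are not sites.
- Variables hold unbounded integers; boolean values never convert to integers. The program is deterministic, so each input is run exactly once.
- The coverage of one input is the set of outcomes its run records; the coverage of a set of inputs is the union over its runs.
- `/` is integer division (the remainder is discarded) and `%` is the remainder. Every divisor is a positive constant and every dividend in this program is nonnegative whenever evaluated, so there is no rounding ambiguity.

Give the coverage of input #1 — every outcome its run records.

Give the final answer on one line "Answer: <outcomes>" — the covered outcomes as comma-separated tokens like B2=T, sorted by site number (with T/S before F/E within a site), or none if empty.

Tracing the run of input #1 (p=-3, x=2):
  B1->T, B2->T, B3->T, B4->F
collecting distinct outcomes: B1=T, B2=T, B3=T, B4=F

Answer: B1=T, B2=T, B3=T, B4=F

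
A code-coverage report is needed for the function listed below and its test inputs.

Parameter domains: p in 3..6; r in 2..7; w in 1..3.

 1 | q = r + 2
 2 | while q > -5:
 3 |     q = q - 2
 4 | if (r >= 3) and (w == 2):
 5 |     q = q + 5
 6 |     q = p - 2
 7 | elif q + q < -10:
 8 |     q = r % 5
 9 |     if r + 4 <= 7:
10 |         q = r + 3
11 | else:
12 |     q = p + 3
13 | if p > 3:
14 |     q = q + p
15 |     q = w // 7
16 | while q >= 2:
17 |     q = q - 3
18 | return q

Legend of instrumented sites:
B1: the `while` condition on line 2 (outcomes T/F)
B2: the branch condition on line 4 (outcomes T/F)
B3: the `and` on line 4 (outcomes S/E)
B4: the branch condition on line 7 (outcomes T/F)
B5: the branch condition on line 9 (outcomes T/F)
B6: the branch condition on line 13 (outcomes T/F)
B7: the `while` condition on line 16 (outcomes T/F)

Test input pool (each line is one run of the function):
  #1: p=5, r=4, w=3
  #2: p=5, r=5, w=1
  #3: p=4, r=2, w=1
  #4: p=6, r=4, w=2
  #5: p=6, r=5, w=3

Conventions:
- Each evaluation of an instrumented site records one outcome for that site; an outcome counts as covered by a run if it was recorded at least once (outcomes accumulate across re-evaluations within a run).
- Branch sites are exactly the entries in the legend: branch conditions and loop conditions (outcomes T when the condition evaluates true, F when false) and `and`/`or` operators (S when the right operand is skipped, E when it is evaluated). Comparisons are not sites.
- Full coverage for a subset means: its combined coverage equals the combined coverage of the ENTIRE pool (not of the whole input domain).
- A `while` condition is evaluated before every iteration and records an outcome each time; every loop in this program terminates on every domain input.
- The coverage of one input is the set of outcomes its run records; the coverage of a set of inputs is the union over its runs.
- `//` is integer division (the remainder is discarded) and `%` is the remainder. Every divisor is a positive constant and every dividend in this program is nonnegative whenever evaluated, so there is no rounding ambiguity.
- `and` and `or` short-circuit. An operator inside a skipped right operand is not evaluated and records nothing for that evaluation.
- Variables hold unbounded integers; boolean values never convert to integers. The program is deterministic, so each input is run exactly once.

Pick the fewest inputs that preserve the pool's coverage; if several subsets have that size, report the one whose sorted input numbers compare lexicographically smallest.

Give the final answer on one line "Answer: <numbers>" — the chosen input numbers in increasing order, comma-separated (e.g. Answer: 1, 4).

run #1 (p=5, r=4, w=3) runs B1->T, B1->T, B1->T, B1->T, B1->T, B1->T, B1->F, B3->E, B2->F, B4->T, B5->F, B6->T, B7->F; records B1=T, B1=F, B2=F, B3=E, B4=T, B5=F, B6=T, B7=F
run #2 (p=5, r=5, w=1) runs B1->T, B1->T, B1->T, B1->T, B1->T, B1->T, B1->F, B3->E, B2->F, B4->F, B6->T, B7->F; records B1=T, B1=F, B2=F, B3=E, B4=F, B6=T, B7=F
run #3 (p=4, r=2, w=1) runs B1->T, B1->T, B1->T, B1->T, B1->T, B1->F, B3->S, B2->F, B4->T, B5->T, B6->T, B7->F; records B1=T, B1=F, B2=F, B3=S, B4=T, B5=T, B6=T, B7=F
run #4 (p=6, r=4, w=2) runs B1->T, B1->T, B1->T, B1->T, B1->T, B1->T, B1->F, B3->E, B2->T, B6->T, B7->F; records B1=T, B1=F, B2=T, B3=E, B6=T, B7=F
run #5 (p=6, r=5, w=3) runs B1->T, B1->T, B1->T, B1->T, B1->T, B1->T, B1->F, B3->E, B2->F, B4->F, B6->T, B7->F; records B1=T, B1=F, B2=F, B3=E, B4=F, B6=T, B7=F
pool-wide coverage (12 outcomes): B1=T, B1=F, B2=T, B2=F, B3=S, B3=E, B4=T, B4=F, B5=T, B5=F, B6=T, B7=F
size 1 is not enough: best union over all size-1 subsets is 8/12
size 2 is not enough: best union over all size-2 subsets is 10/12
size 3 is not enough: best union over all size-3 subsets is 11/12
size 4: inputs {1, 2, 3, 4} cover all 12 outcomes, and no lexicographically smaller subset of this size does

Answer: 1, 2, 3, 4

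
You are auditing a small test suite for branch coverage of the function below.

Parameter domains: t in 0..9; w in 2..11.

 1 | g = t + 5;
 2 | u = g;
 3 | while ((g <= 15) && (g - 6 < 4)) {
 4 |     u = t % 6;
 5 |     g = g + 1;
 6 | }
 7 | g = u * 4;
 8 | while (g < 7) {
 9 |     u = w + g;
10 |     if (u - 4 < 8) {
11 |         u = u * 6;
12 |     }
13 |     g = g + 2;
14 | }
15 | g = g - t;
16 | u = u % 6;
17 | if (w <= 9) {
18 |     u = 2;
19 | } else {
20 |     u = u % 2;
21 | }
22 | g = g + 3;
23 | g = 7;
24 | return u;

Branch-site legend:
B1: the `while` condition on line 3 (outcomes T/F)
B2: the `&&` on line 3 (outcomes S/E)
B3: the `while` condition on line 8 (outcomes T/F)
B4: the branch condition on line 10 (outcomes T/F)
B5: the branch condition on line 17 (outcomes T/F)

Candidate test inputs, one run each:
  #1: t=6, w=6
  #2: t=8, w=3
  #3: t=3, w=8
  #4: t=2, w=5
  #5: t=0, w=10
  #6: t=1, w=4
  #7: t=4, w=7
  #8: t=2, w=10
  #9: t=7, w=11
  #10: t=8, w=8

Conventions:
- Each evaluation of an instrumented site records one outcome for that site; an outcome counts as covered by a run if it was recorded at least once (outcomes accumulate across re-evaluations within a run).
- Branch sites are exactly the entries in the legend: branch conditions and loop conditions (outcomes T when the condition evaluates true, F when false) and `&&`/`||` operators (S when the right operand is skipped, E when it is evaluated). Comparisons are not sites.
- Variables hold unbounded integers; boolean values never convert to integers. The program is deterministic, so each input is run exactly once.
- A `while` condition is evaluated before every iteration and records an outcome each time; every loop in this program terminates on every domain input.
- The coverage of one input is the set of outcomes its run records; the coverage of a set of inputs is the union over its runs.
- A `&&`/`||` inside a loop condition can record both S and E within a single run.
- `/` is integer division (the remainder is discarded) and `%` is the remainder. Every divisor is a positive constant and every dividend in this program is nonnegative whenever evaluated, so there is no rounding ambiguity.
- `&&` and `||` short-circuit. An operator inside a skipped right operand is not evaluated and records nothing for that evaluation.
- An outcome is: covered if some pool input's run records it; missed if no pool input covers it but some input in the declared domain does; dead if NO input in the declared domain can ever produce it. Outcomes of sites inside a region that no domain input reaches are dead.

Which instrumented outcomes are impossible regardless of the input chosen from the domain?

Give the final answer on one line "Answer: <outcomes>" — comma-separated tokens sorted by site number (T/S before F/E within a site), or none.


running all 100 domain inputs and tallying outcomes:
  B2=S: zero occurrences over every domain input -> dead
  reachable outcomes have witnesses, e.g. B1=T (e.g. t=0, w=2), B1=F (e.g. t=0, w=2), B2=E (e.g. t=0, w=2), B3=T (e.g. t=0, w=2)
Answer: B2=S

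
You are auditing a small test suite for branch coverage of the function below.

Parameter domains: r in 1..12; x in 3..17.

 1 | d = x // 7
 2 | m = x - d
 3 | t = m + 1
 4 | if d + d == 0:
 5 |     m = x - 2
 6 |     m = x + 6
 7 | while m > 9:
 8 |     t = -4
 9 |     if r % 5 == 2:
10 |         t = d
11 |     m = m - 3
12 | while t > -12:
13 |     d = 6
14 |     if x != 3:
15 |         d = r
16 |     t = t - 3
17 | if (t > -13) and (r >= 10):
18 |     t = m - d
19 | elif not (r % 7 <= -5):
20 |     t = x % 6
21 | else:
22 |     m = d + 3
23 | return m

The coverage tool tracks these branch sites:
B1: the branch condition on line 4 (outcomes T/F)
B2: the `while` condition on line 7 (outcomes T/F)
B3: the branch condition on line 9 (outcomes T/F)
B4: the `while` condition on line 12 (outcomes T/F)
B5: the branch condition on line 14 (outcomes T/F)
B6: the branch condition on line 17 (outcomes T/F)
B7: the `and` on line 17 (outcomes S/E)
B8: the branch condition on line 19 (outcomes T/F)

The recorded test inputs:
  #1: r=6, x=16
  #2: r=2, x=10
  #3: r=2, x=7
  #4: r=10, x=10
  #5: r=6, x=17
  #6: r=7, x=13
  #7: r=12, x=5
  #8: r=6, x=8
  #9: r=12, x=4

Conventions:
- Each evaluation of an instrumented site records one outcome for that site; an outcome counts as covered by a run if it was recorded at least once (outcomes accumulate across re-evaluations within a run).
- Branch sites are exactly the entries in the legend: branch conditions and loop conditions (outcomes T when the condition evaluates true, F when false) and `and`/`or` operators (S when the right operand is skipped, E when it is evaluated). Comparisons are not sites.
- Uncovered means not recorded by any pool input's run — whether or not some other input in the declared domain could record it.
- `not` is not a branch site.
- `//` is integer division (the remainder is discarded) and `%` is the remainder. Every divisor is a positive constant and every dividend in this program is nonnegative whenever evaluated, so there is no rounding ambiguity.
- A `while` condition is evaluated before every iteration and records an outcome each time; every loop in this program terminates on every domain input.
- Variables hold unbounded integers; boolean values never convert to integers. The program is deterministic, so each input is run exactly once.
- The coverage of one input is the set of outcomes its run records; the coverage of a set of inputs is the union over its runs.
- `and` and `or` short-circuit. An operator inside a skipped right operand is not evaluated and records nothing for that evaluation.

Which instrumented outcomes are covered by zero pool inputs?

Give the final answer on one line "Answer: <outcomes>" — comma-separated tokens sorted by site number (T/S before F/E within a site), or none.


test 1 (r=6, x=16) fires B1->F, B2->T, B3->F, B2->T, B3->F, B2->F, B4->T, B5->T, B4->T, B5->T, B4->T, B5->T, B4->F, B7->S, ...; hits B1=F, B2=T, B2=F, B3=F, B4=T, B4=F, B5=T, B6=F, B7=S, B8=T
test 2 (r=2, x=10) fires B1->F, B2->F, B4->T, B5->T, B4->T, B5->T, B4->T, B5->T, B4->T, B5->T, B4->T, B5->T, B4->T, B5->T, ...; hits B1=F, B2=F, B4=T, B4=F, B5=T, B6=F, B7=S, B8=T
test 3 (r=2, x=7) fires B1->F, B2->F, B4->T, B5->T, B4->T, B5->T, B4->T, B5->T, B4->T, B5->T, B4->T, B5->T, B4->T, B5->T, ...; hits B1=F, B2=F, B4=T, B4=F, B5=T, B6=F, B7=S, B8=T
test 4 (r=10, x=10) fires B1->F, B2->F, B4->T, B5->T, B4->T, B5->T, B4->T, B5->T, B4->T, B5->T, B4->T, B5->T, B4->T, B5->T, ...; hits B1=F, B2=F, B4=T, B4=F, B5=T, B6=F, B7=S, B8=T
test 5 (r=6, x=17) fires B1->F, B2->T, B3->F, B2->T, B3->F, B2->F, B4->T, B5->T, B4->T, B5->T, B4->T, B5->T, B4->F, B7->S, ...; hits B1=F, B2=T, B2=F, B3=F, B4=T, B4=F, B5=T, B6=F, B7=S, B8=T
test 6 (r=7, x=13) fires B1->F, B2->T, B3->T, B2->F, B4->T, B5->T, B4->T, B5->T, B4->T, B5->T, B4->T, B5->T, B4->T, B5->T, ...; hits B1=F, B2=T, B2=F, B3=T, B4=T, B4=F, B5=T, B6=F, B7=S, B8=T
test 7 (r=12, x=5) fires B1->T, B2->T, B3->T, B2->F, B4->T, B5->T, B4->T, B5->T, B4->T, B5->T, B4->T, B5->T, B4->F, B7->E, ...; hits B1=T, B2=T, B2=F, B3=T, B4=T, B4=F, B5=T, B6=T, B7=E
test 8 (r=6, x=8) fires B1->F, B2->F, B4->T, B5->T, B4->T, B5->T, B4->T, B5->T, B4->T, B5->T, B4->T, B5->T, B4->T, B5->T, ...; hits B1=F, B2=F, B4=T, B4=F, B5=T, B6=F, B7=S, B8=T
test 9 (r=12, x=4) fires B1->T, B2->T, B3->T, B2->F, B4->T, B5->T, B4->T, B5->T, B4->T, B5->T, B4->T, B5->T, B4->F, B7->E, ...; hits B1=T, B2=T, B2=F, B3=T, B4=T, B4=F, B5=T, B6=T, B7=E
union over the pool: B1=T, B1=F, B2=T, B2=F, B3=T, B3=F, B4=T, B4=F, B5=T, B6=T, B6=F, B7=S, B7=E, B8=T
uncovered (2 of 16): B5=F, B8=F
Answer: B5=F, B8=F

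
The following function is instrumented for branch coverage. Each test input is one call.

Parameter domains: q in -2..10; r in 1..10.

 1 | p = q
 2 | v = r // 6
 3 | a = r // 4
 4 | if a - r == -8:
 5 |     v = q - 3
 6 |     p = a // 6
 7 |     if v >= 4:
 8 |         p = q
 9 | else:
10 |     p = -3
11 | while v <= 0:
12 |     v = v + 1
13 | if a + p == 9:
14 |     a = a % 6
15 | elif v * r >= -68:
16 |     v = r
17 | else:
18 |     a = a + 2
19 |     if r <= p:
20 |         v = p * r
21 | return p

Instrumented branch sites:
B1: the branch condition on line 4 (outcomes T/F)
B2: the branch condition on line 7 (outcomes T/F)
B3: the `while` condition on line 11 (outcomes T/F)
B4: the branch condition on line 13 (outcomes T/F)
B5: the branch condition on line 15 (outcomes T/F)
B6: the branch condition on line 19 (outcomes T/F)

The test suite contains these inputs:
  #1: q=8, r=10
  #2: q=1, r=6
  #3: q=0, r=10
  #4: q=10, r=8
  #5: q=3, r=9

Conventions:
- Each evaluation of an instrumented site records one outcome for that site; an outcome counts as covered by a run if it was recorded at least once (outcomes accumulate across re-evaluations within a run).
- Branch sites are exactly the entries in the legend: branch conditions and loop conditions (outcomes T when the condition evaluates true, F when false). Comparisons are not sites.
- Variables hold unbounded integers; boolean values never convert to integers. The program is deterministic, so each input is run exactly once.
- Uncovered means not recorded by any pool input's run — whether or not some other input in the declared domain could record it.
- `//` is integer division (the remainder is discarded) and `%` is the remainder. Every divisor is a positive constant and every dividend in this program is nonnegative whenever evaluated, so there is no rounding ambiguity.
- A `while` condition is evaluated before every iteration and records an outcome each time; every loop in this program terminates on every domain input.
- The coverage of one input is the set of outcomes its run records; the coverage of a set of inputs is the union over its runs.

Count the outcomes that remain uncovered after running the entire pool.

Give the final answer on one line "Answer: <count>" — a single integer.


#1 (q=8, r=10) -> B1->T, B2->T, B3->F, B4->F, B5->T; covered: B1=T, B2=T, B3=F, B4=F, B5=T
#2 (q=1, r=6) -> B1->F, B3->F, B4->F, B5->T; covered: B1=F, B3=F, B4=F, B5=T
#3 (q=0, r=10) -> B1->T, B2->F, B3->T, B3->T, B3->T, B3->T, B3->F, B4->F, B5->T; covered: B1=T, B2=F, B3=T, B3=F, B4=F, B5=T
#4 (q=10, r=8) -> B1->F, B3->F, B4->F, B5->T; covered: B1=F, B3=F, B4=F, B5=T
#5 (q=3, r=9) -> B1->F, B3->F, B4->F, B5->T; covered: B1=F, B3=F, B4=F, B5=T
union over the pool: B1=T, B1=F, B2=T, B2=F, B3=T, B3=F, B4=F, B5=T
uncovered (4 of 12): B4=T, B5=F, B6=T, B6=F
Answer: 4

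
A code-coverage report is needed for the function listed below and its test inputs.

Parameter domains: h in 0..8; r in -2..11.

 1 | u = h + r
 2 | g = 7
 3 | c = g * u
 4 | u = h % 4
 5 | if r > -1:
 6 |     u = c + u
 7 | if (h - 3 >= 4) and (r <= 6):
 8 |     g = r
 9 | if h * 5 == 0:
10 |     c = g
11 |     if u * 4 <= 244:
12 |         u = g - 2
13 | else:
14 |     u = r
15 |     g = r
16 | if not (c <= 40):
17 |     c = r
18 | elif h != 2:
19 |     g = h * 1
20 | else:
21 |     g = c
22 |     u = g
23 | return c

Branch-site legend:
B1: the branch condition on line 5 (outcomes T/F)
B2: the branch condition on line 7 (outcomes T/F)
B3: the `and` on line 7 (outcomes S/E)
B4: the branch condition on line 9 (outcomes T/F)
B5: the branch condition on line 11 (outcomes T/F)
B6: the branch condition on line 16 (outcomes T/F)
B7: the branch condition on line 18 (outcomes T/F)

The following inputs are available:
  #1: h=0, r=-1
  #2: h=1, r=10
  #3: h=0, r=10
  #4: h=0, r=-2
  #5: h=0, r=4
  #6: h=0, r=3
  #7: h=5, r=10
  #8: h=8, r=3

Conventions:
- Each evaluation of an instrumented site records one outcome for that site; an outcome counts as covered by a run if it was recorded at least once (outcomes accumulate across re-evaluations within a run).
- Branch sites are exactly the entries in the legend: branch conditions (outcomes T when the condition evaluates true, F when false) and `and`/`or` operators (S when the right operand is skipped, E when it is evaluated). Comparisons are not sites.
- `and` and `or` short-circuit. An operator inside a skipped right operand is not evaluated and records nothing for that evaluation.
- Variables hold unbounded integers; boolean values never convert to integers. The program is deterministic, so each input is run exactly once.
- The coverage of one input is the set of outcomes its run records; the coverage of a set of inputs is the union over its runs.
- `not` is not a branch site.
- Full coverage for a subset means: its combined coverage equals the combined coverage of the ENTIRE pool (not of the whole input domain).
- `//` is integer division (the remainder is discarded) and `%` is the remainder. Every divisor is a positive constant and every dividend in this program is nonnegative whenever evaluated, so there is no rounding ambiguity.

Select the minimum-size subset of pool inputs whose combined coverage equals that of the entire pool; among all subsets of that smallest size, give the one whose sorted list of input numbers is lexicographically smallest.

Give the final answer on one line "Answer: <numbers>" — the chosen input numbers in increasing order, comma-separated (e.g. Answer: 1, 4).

#1 (h=0, r=-1) -> B1->F, B3->S, B2->F, B4->T, B5->T, B6->F, B7->T; covered: B1=F, B2=F, B3=S, B4=T, B5=T, B6=F, B7=T
#2 (h=1, r=10) -> B1->T, B3->S, B2->F, B4->F, B6->T; covered: B1=T, B2=F, B3=S, B4=F, B6=T
#3 (h=0, r=10) -> B1->T, B3->S, B2->F, B4->T, B5->F, B6->F, B7->T; covered: B1=T, B2=F, B3=S, B4=T, B5=F, B6=F, B7=T
#4 (h=0, r=-2) -> B1->F, B3->S, B2->F, B4->T, B5->T, B6->F, B7->T; covered: B1=F, B2=F, B3=S, B4=T, B5=T, B6=F, B7=T
#5 (h=0, r=4) -> B1->T, B3->S, B2->F, B4->T, B5->T, B6->F, B7->T; covered: B1=T, B2=F, B3=S, B4=T, B5=T, B6=F, B7=T
#6 (h=0, r=3) -> B1->T, B3->S, B2->F, B4->T, B5->T, B6->F, B7->T; covered: B1=T, B2=F, B3=S, B4=T, B5=T, B6=F, B7=T
#7 (h=5, r=10) -> B1->T, B3->S, B2->F, B4->F, B6->T; covered: B1=T, B2=F, B3=S, B4=F, B6=T
#8 (h=8, r=3) -> B1->T, B3->E, B2->T, B4->F, B6->T; covered: B1=T, B2=T, B3=E, B4=F, B6=T
pool-wide coverage (13 outcomes): B1=T, B1=F, B2=T, B2=F, B3=S, B3=E, B4=T, B4=F, B5=T, B5=F, B6=T, B6=F, B7=T
checked all size-1 subsets: none covers 13 outcomes (max 7/13)
checked all size-2 subsets: none covers 13 outcomes (max 12/13)
at size 3, {1, 3, 8} reaches all 13 outcomes; every lexicographically earlier size-3 subset fails

Answer: 1, 3, 8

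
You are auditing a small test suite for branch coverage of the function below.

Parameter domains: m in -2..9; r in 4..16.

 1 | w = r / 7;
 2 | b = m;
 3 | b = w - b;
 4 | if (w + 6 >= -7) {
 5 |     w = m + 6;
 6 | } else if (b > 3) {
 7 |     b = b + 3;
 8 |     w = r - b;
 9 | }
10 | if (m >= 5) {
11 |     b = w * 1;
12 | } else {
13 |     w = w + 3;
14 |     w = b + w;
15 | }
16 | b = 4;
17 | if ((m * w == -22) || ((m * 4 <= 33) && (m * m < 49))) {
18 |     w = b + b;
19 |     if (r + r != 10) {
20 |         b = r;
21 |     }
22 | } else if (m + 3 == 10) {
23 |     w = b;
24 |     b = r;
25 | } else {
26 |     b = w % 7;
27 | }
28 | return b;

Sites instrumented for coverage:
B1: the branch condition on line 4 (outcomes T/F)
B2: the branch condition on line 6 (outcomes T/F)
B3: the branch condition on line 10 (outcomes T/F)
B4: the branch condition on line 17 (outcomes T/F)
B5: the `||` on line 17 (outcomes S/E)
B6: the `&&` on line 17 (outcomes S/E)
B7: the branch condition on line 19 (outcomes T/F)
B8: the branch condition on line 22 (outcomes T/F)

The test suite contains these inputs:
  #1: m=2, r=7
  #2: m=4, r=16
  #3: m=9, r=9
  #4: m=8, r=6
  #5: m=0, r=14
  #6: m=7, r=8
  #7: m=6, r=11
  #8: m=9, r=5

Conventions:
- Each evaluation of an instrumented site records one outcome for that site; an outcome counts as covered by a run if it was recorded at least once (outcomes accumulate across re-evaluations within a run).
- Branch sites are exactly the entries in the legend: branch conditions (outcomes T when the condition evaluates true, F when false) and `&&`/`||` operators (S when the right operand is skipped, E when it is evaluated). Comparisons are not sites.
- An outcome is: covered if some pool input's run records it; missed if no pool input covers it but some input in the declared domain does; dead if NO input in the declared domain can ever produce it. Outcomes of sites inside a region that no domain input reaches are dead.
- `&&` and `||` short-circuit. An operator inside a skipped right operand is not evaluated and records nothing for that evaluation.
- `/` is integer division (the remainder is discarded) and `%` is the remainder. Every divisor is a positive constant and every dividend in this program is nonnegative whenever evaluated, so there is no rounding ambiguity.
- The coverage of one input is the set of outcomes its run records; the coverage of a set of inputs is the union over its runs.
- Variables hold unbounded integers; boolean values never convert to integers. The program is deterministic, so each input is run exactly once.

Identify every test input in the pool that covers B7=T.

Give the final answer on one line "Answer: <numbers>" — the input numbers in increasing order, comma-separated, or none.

input #1 (m=2, r=7): hits B7=T
input #2 (m=4, r=16): hits B7=T
input #3 (m=9, r=9): never hits B7=T
input #4 (m=8, r=6): never hits B7=T
input #5 (m=0, r=14): hits B7=T
input #6 (m=7, r=8): never hits B7=T
input #7 (m=6, r=11): hits B7=T
input #8 (m=9, r=5): never hits B7=T

Answer: 1, 2, 5, 7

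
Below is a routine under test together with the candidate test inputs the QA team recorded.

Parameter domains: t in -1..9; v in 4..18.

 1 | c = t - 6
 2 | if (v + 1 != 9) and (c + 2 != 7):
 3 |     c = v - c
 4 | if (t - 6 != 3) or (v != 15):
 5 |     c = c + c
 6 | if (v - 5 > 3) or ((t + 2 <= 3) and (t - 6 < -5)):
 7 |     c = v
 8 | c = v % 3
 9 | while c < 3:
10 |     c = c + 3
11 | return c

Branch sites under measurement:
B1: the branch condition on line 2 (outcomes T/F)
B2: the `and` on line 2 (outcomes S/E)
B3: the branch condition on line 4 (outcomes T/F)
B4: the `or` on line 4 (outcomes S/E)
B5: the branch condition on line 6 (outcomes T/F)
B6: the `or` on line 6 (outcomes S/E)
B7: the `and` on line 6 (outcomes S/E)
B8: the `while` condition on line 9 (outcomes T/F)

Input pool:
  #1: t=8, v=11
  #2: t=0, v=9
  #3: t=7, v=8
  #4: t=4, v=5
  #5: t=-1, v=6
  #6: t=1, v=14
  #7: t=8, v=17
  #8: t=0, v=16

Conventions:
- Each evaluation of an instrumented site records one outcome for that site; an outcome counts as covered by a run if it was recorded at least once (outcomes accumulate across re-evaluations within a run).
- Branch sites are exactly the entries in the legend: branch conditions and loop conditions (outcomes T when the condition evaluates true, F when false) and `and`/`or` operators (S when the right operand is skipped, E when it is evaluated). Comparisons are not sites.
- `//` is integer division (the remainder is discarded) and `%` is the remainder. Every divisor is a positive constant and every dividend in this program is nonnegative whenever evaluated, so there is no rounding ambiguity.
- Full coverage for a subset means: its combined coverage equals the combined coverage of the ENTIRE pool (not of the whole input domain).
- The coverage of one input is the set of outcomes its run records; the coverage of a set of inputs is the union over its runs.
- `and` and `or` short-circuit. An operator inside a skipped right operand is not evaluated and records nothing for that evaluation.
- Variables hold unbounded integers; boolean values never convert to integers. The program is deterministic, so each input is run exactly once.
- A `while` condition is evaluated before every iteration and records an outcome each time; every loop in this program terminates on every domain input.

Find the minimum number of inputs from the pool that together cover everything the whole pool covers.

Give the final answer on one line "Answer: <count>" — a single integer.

input #1, t=8, v=11: events B2->E, B1->T, B4->S, B3->T, B6->S, B5->T, B8->T, B8->F; outcomes B1=T, B2=E, B3=T, B4=S, B5=T, B6=S, B8=T, B8=F
input #2, t=0, v=9: events B2->E, B1->T, B4->S, B3->T, B6->S, B5->T, B8->T, B8->F; outcomes B1=T, B2=E, B3=T, B4=S, B5=T, B6=S, B8=T, B8=F
input #3, t=7, v=8: events B2->S, B1->F, B4->S, B3->T, B6->E, B7->S, B5->F, B8->T, B8->F; outcomes B1=F, B2=S, B3=T, B4=S, B5=F, B6=E, B7=S, B8=T, B8=F
input #4, t=4, v=5: events B2->E, B1->T, B4->S, B3->T, B6->E, B7->S, B5->F, B8->T, B8->F; outcomes B1=T, B2=E, B3=T, B4=S, B5=F, B6=E, B7=S, B8=T, B8=F
input #5, t=-1, v=6: events B2->E, B1->T, B4->S, B3->T, B6->E, B7->E, B5->T, B8->T, B8->F; outcomes B1=T, B2=E, B3=T, B4=S, B5=T, B6=E, B7=E, B8=T, B8=F
input #6, t=1, v=14: events B2->E, B1->T, B4->S, B3->T, B6->S, B5->T, B8->T, B8->F; outcomes B1=T, B2=E, B3=T, B4=S, B5=T, B6=S, B8=T, B8=F
input #7, t=8, v=17: events B2->E, B1->T, B4->S, B3->T, B6->S, B5->T, B8->T, B8->F; outcomes B1=T, B2=E, B3=T, B4=S, B5=T, B6=S, B8=T, B8=F
input #8, t=0, v=16: events B2->E, B1->T, B4->S, B3->T, B6->S, B5->T, B8->T, B8->F; outcomes B1=T, B2=E, B3=T, B4=S, B5=T, B6=S, B8=T, B8=F
the full pool covers 14 outcomes: B1=T, B1=F, B2=S, B2=E, B3=T, B4=S, B5=T, B5=F, B6=S, B6=E, B7=S, B7=E, B8=T, B8=F
every size-1 subset falls short of the 14 outcomes (best: 9/14)
every size-2 subset falls short of the 14 outcomes (best: 13/14)
at size 3, {1, 3, 5} reaches all 14 outcomes; every lexicographically earlier size-3 subset fails

Answer: 3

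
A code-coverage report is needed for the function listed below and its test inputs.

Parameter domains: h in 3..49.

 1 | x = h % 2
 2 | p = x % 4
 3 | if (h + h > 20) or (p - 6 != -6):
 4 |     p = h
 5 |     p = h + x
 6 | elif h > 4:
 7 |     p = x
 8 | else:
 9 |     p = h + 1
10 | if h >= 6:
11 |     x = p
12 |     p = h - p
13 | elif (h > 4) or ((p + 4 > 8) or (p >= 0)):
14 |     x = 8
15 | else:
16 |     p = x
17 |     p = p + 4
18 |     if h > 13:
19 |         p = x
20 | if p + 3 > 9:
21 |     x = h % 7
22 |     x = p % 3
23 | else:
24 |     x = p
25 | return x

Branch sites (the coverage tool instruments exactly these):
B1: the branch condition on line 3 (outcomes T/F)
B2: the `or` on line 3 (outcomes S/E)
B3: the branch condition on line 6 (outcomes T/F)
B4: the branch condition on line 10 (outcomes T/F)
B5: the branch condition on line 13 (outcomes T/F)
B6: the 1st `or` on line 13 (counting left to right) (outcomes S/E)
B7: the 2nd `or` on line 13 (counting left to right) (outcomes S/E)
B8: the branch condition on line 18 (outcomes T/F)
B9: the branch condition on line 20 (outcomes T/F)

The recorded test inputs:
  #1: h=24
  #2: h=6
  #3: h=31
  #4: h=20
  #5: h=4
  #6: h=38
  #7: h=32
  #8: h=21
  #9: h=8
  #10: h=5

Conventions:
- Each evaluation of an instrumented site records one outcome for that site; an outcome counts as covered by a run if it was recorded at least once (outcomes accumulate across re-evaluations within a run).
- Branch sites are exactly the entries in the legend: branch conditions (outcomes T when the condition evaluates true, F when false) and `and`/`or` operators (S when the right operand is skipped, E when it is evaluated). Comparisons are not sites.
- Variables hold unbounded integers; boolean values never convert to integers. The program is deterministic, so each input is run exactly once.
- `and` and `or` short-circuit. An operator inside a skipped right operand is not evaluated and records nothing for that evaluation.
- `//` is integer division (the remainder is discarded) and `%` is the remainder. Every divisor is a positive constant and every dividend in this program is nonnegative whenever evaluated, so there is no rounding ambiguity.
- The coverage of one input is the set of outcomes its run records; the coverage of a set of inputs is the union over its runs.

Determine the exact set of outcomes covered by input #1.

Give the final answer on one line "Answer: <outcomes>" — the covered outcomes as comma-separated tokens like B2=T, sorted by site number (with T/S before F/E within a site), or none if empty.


Simulating input #1 (h=24) step by step:
  B2->S, B1->T, B4->T, B9->F
distinct outcomes covered: B1=T, B2=S, B4=T, B9=F
Answer: B1=T, B2=S, B4=T, B9=F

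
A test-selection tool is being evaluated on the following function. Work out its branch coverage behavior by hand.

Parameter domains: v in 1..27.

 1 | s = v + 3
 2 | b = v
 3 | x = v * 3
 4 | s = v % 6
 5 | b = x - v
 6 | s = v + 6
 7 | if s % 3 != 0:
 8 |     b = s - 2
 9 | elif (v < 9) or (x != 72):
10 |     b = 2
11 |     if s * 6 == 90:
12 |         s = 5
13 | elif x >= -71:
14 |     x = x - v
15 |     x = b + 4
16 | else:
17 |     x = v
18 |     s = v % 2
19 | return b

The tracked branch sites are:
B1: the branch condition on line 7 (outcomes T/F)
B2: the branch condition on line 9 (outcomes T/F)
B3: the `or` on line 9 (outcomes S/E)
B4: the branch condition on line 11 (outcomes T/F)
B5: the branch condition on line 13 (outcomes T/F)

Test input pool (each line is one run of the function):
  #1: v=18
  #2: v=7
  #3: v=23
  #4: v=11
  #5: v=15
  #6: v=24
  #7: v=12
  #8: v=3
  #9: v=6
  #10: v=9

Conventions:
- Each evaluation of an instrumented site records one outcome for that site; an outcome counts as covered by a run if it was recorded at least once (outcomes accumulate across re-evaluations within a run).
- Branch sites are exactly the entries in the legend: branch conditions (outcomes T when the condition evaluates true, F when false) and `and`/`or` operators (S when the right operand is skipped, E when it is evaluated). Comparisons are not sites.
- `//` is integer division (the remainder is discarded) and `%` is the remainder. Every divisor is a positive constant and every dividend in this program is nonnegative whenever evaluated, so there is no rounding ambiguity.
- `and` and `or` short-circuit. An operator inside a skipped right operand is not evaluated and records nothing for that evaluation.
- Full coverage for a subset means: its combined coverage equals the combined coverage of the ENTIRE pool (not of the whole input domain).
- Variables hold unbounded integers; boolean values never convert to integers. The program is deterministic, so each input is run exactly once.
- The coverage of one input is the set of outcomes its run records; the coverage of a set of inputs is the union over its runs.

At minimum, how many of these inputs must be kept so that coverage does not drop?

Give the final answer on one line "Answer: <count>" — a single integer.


test 1 (v=18) hits B1=F, B2=T, B3=E, B4=F
test 2 (v=7) hits B1=T
test 3 (v=23) hits B1=T
test 4 (v=11) hits B1=T
test 5 (v=15) hits B1=F, B2=T, B3=E, B4=F
test 6 (v=24) hits B1=F, B2=F, B3=E, B5=T
test 7 (v=12) hits B1=F, B2=T, B3=E, B4=F
test 8 (v=3) hits B1=F, B2=T, B3=S, B4=F
test 9 (v=6) hits B1=F, B2=T, B3=S, B4=F
test 10 (v=9) hits B1=F, B2=T, B3=E, B4=T
union over all inputs: B1=T, B1=F, B2=T, B2=F, B3=S, B3=E, B4=T, B4=F, B5=T (9 outcomes)
checked all size-1 subsets: none covers 9 outcomes (max 4/9)
checked all size-2 subsets: none covers 9 outcomes (max 7/9)
checked all size-3 subsets: none covers 9 outcomes (max 8/9)
the canonical winner is {2, 6, 8, 10}: size 4, full 9-outcome coverage, earliest index list among size-4 covers
Answer: 4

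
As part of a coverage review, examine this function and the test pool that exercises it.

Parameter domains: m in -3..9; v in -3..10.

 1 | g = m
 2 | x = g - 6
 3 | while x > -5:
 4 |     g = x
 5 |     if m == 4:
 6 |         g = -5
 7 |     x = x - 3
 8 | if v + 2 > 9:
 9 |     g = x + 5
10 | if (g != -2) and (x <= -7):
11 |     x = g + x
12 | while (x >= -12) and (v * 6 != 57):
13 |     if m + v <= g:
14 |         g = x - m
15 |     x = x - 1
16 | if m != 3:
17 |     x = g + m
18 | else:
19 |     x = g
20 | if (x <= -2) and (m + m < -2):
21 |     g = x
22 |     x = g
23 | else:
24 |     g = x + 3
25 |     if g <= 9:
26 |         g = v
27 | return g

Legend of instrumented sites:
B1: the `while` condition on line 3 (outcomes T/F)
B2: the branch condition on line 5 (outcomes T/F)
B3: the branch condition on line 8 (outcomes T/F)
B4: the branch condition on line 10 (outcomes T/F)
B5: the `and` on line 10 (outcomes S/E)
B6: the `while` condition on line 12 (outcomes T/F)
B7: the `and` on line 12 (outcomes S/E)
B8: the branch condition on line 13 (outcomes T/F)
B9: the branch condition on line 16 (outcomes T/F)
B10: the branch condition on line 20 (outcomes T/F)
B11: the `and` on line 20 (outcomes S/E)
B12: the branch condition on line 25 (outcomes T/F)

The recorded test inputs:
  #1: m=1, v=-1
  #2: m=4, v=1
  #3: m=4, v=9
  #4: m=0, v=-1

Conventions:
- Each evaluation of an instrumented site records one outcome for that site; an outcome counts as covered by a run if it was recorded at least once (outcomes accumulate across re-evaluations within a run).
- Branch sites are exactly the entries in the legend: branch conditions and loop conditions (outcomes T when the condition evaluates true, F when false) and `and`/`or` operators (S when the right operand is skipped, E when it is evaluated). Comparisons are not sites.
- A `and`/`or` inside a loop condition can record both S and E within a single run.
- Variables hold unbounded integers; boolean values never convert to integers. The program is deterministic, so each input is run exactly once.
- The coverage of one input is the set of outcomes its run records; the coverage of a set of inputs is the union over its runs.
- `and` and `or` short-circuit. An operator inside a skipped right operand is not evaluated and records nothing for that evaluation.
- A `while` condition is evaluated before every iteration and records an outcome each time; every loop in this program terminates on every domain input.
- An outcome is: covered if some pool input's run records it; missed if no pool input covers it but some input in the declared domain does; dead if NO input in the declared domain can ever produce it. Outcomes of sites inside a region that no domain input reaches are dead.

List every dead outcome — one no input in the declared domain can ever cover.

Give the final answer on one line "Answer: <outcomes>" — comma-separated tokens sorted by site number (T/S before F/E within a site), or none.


running all 182 domain inputs and tallying outcomes:
  reachable outcomes have witnesses, e.g. B1=T (e.g. m=2, v=-3), B1=F (e.g. m=-3, v=-3), B2=T (e.g. m=4, v=-3), B2=F (e.g. m=2, v=-3)
Answer: none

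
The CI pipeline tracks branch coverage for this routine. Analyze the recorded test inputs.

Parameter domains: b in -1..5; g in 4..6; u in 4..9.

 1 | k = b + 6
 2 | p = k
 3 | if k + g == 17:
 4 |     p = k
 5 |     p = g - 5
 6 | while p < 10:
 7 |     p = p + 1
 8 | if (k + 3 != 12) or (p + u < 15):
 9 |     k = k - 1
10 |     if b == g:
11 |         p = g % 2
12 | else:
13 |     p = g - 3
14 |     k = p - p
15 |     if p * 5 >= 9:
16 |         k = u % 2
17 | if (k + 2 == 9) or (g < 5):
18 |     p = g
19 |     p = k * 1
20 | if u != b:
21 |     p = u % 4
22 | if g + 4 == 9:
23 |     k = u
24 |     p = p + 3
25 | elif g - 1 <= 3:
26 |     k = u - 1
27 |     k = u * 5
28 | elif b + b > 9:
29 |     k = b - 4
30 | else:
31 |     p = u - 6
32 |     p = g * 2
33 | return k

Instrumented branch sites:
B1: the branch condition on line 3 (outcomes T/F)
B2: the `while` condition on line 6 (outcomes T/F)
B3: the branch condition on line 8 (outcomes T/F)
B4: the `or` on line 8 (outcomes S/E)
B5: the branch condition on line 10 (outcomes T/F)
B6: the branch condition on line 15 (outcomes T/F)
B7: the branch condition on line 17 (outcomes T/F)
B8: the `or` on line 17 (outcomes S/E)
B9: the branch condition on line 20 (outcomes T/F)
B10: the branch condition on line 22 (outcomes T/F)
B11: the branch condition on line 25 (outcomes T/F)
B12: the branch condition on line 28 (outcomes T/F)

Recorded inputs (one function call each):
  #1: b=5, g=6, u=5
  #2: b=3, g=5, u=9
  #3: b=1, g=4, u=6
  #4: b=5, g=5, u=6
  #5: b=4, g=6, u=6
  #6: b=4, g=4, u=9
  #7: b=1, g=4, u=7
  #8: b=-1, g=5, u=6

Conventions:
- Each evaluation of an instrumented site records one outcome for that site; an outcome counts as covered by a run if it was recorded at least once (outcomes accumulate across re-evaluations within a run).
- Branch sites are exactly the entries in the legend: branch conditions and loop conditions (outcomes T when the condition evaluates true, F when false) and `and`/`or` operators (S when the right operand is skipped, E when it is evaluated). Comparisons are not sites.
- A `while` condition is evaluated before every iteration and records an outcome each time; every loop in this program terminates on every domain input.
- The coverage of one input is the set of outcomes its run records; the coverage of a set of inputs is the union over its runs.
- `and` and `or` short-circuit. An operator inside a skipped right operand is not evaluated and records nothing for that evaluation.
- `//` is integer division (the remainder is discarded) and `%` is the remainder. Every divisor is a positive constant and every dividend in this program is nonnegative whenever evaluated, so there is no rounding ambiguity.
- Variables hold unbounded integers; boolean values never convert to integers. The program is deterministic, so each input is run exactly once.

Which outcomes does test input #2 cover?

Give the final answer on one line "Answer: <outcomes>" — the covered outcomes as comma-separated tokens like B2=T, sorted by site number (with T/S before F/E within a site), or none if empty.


Event log for input #2 (b=3, g=5, u=9):
  B1->F, B2->T, B2->F, B4->E, B3->F, B6->T, B8->E, B7->F, B9->T, B10->T
collecting distinct outcomes: B1=F, B2=T, B2=F, B3=F, B4=E, B6=T, B7=F, B8=E, B9=T, B10=T
Answer: B1=F, B2=T, B2=F, B3=F, B4=E, B6=T, B7=F, B8=E, B9=T, B10=T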